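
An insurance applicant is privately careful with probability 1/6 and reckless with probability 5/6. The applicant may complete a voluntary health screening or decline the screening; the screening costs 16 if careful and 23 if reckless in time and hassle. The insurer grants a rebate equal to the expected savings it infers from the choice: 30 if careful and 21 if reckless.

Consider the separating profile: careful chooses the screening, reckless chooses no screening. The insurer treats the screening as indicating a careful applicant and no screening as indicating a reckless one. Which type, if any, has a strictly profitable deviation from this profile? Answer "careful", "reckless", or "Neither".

The screening pays 30; no screening pays 21.
careful: assigned the screening, nets 30 − 16 = 14; deviating to no screening nets 21.
reckless: assigned no screening, nets 21; deviating to the screening nets 30 − 23 = 7.
The careful type gains 7 by deviating.

careful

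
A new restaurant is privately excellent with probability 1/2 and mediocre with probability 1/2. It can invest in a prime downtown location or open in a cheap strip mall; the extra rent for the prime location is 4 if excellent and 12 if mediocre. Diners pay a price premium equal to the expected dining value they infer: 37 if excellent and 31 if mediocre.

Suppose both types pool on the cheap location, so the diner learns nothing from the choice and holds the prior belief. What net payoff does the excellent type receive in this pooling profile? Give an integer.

34

Pooled price premium = 1/2·37 + 1/2·31 = 34.
excellent pays no cost for the cheap location, so net payoff = 34.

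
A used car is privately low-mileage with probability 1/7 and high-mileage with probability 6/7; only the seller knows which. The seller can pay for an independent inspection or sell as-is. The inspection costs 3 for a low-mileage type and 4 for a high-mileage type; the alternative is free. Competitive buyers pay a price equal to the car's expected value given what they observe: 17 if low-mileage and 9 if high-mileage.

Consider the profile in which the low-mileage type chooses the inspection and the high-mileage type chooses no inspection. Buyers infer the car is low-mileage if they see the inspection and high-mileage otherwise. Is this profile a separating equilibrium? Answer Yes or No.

Under these beliefs, the inspection earns price 17 and no inspection earns price 9.
low-mileage: the inspection nets 17 − 3 = 14; no inspection nets 9. low-mileage prefers the inspection.
high-mileage: the inspection nets 17 − 4 = 13; no inspection nets 9. high-mileage would deviate to the inspection.
high-mileage has a profitable deviation, so the profile is not an equilibrium.

No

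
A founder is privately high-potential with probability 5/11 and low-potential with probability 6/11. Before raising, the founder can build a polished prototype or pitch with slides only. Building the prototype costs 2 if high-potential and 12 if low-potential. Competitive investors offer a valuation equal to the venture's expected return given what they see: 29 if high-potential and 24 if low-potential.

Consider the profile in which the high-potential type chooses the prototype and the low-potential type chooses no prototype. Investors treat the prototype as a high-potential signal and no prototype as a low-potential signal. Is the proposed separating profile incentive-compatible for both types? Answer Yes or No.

Yes

Under these beliefs, the prototype earns valuation 29 and no prototype earns valuation 24.
high-potential: the prototype nets 29 − 2 = 27; no prototype nets 24. high-potential prefers the prototype.
low-potential: the prototype nets 29 − 12 = 17; no prototype nets 24. low-potential prefers no prototype.
Neither type deviates, so the separating profile is an equilibrium.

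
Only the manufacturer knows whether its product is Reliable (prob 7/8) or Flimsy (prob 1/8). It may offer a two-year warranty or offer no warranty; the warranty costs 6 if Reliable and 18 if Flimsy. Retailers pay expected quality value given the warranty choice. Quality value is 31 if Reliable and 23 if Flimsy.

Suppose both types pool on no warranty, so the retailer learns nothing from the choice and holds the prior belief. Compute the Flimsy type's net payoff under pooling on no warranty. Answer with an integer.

30

Pooled price = 7/8·31 + 1/8·23 = 30.
Flimsy pays no cost for no warranty, so net payoff = 30.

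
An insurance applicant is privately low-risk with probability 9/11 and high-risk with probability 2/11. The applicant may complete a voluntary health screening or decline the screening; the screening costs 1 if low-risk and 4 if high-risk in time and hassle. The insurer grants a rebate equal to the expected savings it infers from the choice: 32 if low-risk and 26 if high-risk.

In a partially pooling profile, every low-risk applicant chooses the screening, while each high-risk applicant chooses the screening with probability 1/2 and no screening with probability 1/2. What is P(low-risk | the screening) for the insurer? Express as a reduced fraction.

9/10

P(the screening) = (9/11)·1 + (2/11)·(1/2) = 10/11.
By Bayes' rule, P(low-risk | the screening) = (9/11) / (10/11) = 9/10.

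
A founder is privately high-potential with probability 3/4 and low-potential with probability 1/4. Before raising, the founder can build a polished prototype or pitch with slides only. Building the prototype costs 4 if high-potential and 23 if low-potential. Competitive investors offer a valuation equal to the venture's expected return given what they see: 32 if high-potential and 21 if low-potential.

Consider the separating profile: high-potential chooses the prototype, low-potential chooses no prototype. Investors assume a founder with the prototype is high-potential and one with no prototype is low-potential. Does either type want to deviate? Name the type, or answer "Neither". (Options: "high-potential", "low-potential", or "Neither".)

The prototype pays 32; no prototype pays 21.
high-potential: assigned the prototype, nets 32 − 4 = 28; deviating to no prototype nets 21.
low-potential: assigned no prototype, nets 21; deviating to the prototype nets 32 − 23 = 9.
Both types strictly prefer their assigned action; no profitable deviation.

Neither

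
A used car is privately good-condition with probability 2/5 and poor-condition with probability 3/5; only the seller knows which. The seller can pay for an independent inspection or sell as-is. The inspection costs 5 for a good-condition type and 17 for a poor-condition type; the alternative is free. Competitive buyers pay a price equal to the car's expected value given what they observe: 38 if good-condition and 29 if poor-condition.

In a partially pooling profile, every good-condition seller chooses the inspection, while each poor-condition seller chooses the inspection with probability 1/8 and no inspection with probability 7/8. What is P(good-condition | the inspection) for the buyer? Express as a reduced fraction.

P(the inspection) = (2/5)·1 + (3/5)·(1/8) = 19/40.
By Bayes' rule, P(good-condition | the inspection) = (2/5) / (19/40) = 16/19.

16/19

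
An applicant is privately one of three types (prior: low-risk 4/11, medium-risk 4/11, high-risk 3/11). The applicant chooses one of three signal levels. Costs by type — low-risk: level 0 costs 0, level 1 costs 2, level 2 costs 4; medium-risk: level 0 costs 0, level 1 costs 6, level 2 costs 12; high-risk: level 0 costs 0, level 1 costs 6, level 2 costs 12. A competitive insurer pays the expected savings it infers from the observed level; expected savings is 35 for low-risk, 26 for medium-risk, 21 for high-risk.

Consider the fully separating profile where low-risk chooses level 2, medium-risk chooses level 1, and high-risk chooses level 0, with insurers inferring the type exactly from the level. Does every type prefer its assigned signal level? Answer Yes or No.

No

Separating rebates: level 2 → 35, level 1 → 26, level 0 → 21.
low-risk (assigned level 2): level 0: 21 − 0 = 21; level 1: 26 − 2 = 24; level 2: 35 − 4 = 31. low-risk stays.
medium-risk (assigned level 1): level 0: 21 − 0 = 21; level 1: 26 − 6 = 20; level 2: 35 − 12 = 23. medium-risk prefers level 2.
high-risk (assigned level 0): level 0: 21 − 0 = 21; level 1: 26 − 6 = 20; level 2: 35 − 12 = 23. high-risk prefers level 2.
At least one type deviates; the separating profile fails.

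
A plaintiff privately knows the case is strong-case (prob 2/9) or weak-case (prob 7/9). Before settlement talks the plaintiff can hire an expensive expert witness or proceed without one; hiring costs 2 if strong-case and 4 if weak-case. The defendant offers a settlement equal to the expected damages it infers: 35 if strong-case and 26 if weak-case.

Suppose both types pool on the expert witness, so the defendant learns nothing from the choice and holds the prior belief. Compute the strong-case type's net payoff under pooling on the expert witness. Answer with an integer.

Pooled settlement = 2/9·35 + 7/9·26 = 28.
strong-case pays cost 2 for the expert witness, so net payoff = 28 − 2 = 26.

26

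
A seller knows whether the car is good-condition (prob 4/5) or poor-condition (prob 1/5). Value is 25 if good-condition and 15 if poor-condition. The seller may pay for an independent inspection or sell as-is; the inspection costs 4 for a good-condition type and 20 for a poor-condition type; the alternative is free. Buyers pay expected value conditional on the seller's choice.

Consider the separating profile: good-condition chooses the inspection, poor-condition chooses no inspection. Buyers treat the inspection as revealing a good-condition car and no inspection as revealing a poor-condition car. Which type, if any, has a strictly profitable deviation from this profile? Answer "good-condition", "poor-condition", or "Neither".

The inspection pays 25; no inspection pays 15.
good-condition: assigned the inspection, nets 25 − 4 = 21; deviating to no inspection nets 15.
poor-condition: assigned no inspection, nets 15; deviating to the inspection nets 25 − 20 = 5.
Both types strictly prefer their assigned action; no profitable deviation.

Neither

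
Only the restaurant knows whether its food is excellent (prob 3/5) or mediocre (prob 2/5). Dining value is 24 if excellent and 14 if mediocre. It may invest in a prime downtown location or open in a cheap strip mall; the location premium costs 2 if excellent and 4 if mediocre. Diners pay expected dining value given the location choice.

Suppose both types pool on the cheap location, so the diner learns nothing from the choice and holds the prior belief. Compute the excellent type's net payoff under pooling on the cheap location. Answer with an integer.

20

Pooled price premium = 3/5·24 + 2/5·14 = 20.
excellent pays no cost for the cheap location, so net payoff = 20.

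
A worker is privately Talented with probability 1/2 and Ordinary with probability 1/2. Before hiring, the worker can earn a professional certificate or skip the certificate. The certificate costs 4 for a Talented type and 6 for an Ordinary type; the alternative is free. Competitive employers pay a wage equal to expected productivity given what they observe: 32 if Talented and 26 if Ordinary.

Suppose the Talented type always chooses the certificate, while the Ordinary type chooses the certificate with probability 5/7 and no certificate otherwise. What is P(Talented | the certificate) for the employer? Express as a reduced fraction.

P(the certificate) = (1/2)·1 + (1/2)·(5/7) = 6/7.
By Bayes' rule, P(Talented | the certificate) = (1/2) / (6/7) = 7/12.

7/12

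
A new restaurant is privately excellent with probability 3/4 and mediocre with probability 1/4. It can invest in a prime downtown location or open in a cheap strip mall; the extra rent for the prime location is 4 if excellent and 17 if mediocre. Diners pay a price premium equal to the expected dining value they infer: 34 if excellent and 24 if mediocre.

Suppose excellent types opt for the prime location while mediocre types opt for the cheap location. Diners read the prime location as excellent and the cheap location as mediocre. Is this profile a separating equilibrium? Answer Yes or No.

Yes

Under these beliefs, the prime location earns price premium 34 and the cheap location earns price premium 24.
excellent: the prime location nets 34 − 4 = 30; the cheap location nets 24. excellent prefers the prime location.
mediocre: the prime location nets 34 − 17 = 17; the cheap location nets 24. mediocre prefers the cheap location.
Neither type deviates, so the separating profile is an equilibrium.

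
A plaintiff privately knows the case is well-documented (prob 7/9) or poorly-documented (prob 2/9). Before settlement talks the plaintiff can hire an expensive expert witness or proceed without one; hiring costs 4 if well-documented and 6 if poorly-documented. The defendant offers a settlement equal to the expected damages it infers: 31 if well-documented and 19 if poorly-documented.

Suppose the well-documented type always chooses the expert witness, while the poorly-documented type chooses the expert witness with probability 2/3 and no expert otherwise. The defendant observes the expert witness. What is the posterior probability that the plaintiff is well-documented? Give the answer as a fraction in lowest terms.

P(the expert witness) = (7/9)·1 + (2/9)·(2/3) = 25/27.
By Bayes' rule, P(well-documented | the expert witness) = (7/9) / (25/27) = 21/25.

21/25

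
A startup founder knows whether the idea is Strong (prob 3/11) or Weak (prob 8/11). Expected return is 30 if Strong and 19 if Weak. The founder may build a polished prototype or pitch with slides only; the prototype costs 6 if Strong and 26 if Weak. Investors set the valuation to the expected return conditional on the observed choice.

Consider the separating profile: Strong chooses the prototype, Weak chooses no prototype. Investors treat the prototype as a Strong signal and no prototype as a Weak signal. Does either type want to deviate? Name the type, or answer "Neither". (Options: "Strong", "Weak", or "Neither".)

Neither

The prototype pays 30; no prototype pays 19.
Strong: assigned the prototype, nets 30 − 6 = 24; deviating to no prototype nets 19.
Weak: assigned no prototype, nets 19; deviating to the prototype nets 30 − 26 = 4.
Both types strictly prefer their assigned action; no profitable deviation.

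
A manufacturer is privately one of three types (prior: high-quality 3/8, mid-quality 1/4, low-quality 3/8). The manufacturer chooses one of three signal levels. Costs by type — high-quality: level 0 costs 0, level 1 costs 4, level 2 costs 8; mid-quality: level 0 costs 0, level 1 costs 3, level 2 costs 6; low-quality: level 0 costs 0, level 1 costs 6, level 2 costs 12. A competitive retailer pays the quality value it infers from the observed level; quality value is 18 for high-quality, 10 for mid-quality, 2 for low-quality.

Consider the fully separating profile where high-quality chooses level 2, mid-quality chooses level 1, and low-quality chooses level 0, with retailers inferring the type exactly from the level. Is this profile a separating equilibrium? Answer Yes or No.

No

Separating prices: level 2 → 18, level 1 → 10, level 0 → 2.
high-quality (assigned level 2): level 0: 2 − 0 = 2; level 1: 10 − 4 = 6; level 2: 18 − 8 = 10. high-quality stays.
mid-quality (assigned level 1): level 0: 2 − 0 = 2; level 1: 10 − 3 = 7; level 2: 18 − 6 = 12. mid-quality prefers level 2.
low-quality (assigned level 0): level 0: 2 − 0 = 2; level 1: 10 − 6 = 4; level 2: 18 − 12 = 6. low-quality prefers level 2.
At least one type deviates; the separating profile fails.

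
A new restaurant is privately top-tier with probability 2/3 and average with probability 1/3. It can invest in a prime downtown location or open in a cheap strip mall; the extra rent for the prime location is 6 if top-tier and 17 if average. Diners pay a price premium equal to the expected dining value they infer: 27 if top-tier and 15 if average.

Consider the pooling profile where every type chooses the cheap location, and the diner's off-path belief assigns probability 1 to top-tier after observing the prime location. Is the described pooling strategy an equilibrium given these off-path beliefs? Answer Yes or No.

Yes

On path, the diner holds the prior and pays 2/3·27 + 1/3·15 = 23. Off path (the prime location), believing top-tier, it pays 27.
top-tier: the cheap location nets 23; the prime location nets 27 − 6 = 21. top-tier stays.
average: the cheap location nets 23; the prime location nets 27 − 17 = 10. average stays.
No type deviates, so pooling is sustained.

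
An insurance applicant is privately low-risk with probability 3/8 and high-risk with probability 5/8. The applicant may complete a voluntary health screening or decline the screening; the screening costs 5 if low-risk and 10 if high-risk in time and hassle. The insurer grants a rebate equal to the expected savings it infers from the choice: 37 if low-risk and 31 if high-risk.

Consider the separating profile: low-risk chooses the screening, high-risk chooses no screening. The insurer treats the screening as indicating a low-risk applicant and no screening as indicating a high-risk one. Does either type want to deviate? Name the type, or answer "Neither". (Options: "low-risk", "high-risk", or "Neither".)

Neither

The screening pays 37; no screening pays 31.
low-risk: assigned the screening, nets 37 − 5 = 32; deviating to no screening nets 31.
high-risk: assigned no screening, nets 31; deviating to the screening nets 37 − 10 = 27.
Both types strictly prefer their assigned action; no profitable deviation.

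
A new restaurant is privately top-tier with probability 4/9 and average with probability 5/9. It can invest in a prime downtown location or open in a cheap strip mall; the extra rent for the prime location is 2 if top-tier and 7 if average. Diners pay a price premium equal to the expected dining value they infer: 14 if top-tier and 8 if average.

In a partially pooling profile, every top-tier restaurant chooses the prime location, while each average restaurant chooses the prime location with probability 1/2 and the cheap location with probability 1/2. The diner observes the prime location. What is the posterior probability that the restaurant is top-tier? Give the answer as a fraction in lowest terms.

8/13

P(the prime location) = (4/9)·1 + (5/9)·(1/2) = 13/18.
By Bayes' rule, P(top-tier | the prime location) = (4/9) / (13/18) = 8/13.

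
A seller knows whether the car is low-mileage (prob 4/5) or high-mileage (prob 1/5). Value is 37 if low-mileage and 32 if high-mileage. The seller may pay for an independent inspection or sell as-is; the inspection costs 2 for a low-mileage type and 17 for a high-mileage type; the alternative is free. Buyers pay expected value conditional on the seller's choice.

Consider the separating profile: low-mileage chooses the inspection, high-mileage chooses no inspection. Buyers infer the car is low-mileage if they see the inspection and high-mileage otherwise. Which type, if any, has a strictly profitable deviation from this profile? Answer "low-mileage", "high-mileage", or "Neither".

The inspection pays 37; no inspection pays 32.
low-mileage: assigned the inspection, nets 37 − 2 = 35; deviating to no inspection nets 32.
high-mileage: assigned no inspection, nets 32; deviating to the inspection nets 37 − 17 = 20.
Both types strictly prefer their assigned action; no profitable deviation.

Neither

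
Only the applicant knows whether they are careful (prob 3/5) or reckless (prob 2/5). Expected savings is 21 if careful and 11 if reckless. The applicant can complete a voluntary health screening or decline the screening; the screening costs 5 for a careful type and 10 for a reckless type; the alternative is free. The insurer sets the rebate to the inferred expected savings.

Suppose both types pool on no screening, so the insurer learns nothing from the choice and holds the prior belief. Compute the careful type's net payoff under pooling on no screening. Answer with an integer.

Pooled rebate = 3/5·21 + 2/5·11 = 17.
careful pays no cost for no screening, so net payoff = 17.

17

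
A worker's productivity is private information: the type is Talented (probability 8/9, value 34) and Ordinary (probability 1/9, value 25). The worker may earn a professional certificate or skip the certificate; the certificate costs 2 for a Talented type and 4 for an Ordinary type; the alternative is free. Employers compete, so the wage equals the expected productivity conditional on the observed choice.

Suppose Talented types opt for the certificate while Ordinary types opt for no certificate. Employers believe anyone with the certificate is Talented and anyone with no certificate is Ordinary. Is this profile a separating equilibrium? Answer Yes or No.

Under these beliefs, the certificate earns wage 34 and no certificate earns wage 25.
Talented: the certificate nets 34 − 2 = 32; no certificate nets 25. Talented prefers the certificate.
Ordinary: the certificate nets 34 − 4 = 30; no certificate nets 25. Ordinary would deviate to the certificate.
Ordinary has a profitable deviation, so the profile is not an equilibrium.

No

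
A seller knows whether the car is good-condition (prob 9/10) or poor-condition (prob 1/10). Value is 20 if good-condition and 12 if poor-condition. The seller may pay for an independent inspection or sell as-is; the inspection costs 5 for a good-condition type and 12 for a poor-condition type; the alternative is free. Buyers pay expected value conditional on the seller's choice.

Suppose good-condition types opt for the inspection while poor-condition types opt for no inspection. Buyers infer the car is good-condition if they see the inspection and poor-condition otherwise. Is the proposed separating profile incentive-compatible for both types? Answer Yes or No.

Under these beliefs, the inspection earns price 20 and no inspection earns price 12.
good-condition: the inspection nets 20 − 5 = 15; no inspection nets 12. good-condition prefers the inspection.
poor-condition: the inspection nets 20 − 12 = 8; no inspection nets 12. poor-condition prefers no inspection.
Neither type deviates, so the separating profile is an equilibrium.

Yes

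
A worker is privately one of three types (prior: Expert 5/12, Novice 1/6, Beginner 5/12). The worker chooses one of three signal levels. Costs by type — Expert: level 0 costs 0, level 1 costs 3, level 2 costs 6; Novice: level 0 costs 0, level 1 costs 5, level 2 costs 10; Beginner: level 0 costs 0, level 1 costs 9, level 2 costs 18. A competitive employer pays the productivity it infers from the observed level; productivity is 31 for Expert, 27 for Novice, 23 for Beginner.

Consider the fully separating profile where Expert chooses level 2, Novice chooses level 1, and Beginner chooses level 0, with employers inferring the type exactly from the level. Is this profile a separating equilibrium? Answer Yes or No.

No

Separating wages: level 2 → 31, level 1 → 27, level 0 → 23.
Expert (assigned level 2): level 0: 23 − 0 = 23; level 1: 27 − 3 = 24; level 2: 31 − 6 = 25. Expert stays.
Novice (assigned level 1): level 0: 23 − 0 = 23; level 1: 27 − 5 = 22; level 2: 31 − 10 = 21. Novice prefers level 0.
Beginner (assigned level 0): level 0: 23 − 0 = 23; level 1: 27 − 9 = 18; level 2: 31 − 18 = 13. Beginner stays.
At least one type deviates; the separating profile fails.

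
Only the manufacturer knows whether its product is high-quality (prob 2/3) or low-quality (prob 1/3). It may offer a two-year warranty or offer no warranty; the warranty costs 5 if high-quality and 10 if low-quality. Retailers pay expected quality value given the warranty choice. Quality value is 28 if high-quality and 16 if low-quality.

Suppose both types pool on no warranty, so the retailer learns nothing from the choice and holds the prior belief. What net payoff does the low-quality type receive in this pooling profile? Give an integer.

24

Pooled price = 2/3·28 + 1/3·16 = 24.
low-quality pays no cost for no warranty, so net payoff = 24.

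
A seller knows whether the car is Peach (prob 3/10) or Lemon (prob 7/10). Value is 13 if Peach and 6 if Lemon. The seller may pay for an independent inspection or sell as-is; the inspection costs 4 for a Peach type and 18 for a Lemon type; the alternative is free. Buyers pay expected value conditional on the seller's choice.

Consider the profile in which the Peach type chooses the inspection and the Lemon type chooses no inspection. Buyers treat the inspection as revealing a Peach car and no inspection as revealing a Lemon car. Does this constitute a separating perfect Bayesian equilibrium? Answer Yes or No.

Yes

Under these beliefs, the inspection earns price 13 and no inspection earns price 6.
Peach: the inspection nets 13 − 4 = 9; no inspection nets 6. Peach prefers the inspection.
Lemon: the inspection nets 13 − 18 = -5; no inspection nets 6. Lemon prefers no inspection.
Neither type deviates, so the separating profile is an equilibrium.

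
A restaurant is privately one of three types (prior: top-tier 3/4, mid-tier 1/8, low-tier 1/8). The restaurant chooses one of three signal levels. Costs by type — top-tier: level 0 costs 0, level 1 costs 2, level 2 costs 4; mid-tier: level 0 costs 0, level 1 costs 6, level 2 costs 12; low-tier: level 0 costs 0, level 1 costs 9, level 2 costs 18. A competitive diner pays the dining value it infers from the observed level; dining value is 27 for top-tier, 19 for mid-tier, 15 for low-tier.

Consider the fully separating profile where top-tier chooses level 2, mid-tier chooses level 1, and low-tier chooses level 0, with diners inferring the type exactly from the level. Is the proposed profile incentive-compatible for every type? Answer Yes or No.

No

Separating price premiums: level 2 → 27, level 1 → 19, level 0 → 15.
top-tier (assigned level 2): level 0: 15 − 0 = 15; level 1: 19 − 2 = 17; level 2: 27 − 4 = 23. top-tier stays.
mid-tier (assigned level 1): level 0: 15 − 0 = 15; level 1: 19 − 6 = 13; level 2: 27 − 12 = 15. mid-tier prefers level 0.
low-tier (assigned level 0): level 0: 15 − 0 = 15; level 1: 19 − 9 = 10; level 2: 27 − 18 = 9. low-tier stays.
At least one type deviates; the separating profile fails.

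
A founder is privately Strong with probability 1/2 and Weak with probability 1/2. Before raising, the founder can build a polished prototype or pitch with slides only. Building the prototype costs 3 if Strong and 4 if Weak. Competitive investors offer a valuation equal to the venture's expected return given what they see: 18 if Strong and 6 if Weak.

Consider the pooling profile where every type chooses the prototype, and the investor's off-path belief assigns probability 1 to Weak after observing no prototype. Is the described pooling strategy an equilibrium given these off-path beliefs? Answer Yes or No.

Yes

On path, the investor holds the prior and pays 1/2·18 + 1/2·6 = 12. Off path (no prototype), believing Weak, it pays 6.
Strong: the prototype nets 12 − 3 = 9; no prototype nets 6. Strong stays.
Weak: the prototype nets 12 − 4 = 8; no prototype nets 6. Weak stays.
No type deviates, so pooling is sustained.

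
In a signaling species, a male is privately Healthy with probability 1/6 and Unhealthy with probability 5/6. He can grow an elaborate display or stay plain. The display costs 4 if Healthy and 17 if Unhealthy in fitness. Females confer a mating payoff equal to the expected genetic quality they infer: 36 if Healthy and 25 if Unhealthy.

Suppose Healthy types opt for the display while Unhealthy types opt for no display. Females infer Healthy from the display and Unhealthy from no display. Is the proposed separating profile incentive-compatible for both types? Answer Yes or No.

Yes

Under these beliefs, the display earns mating payoff 36 and no display earns mating payoff 25.
Healthy: the display nets 36 − 4 = 32; no display nets 25. Healthy prefers the display.
Unhealthy: the display nets 36 − 17 = 19; no display nets 25. Unhealthy prefers no display.
Neither type deviates, so the separating profile is an equilibrium.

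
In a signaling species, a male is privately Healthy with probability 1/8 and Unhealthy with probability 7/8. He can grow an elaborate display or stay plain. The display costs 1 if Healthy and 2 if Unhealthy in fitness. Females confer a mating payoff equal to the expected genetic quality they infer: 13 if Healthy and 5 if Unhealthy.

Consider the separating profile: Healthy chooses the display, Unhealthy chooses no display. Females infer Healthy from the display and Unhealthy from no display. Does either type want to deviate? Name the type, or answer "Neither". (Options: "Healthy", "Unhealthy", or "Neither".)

Unhealthy

The display pays 13; no display pays 5.
Healthy: assigned the display, nets 13 − 1 = 12; deviating to no display nets 5.
Unhealthy: assigned no display, nets 5; deviating to the display nets 13 − 2 = 11.
The Unhealthy type gains 6 by deviating.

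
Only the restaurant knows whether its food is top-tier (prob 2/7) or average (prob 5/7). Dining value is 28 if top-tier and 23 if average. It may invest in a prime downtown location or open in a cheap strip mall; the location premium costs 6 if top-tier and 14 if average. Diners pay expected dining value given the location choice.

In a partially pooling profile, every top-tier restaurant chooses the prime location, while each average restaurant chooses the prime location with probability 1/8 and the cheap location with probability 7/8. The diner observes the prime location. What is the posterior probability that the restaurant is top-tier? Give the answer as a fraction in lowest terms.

16/21

P(the prime location) = (2/7)·1 + (5/7)·(1/8) = 3/8.
By Bayes' rule, P(top-tier | the prime location) = (2/7) / (3/8) = 16/21.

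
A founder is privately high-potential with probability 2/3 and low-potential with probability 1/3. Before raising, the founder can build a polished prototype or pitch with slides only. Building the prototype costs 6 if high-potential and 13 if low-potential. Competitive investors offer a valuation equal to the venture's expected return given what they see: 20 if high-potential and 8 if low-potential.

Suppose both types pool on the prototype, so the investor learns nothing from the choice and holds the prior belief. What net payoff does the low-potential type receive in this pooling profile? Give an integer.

Pooled valuation = 2/3·20 + 1/3·8 = 16.
low-potential pays cost 13 for the prototype, so net payoff = 16 − 13 = 3.

3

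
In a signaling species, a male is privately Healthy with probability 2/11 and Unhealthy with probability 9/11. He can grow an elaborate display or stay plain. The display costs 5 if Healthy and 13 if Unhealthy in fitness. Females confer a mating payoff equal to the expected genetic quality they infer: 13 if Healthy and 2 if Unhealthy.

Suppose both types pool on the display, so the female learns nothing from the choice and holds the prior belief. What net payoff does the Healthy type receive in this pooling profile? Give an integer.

Pooled mating payoff = 2/11·13 + 9/11·2 = 4.
Healthy pays cost 5 for the display, so net payoff = 4 − 5 = -1.

-1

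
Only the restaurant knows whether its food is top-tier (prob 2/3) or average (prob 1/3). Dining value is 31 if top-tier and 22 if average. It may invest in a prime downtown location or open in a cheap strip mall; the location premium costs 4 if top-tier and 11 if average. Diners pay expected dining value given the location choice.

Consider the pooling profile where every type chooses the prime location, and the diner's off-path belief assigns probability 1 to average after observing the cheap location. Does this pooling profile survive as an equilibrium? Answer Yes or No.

No

On path, the diner holds the prior and pays 2/3·31 + 1/3·22 = 28. Off path (the cheap location), believing average, it pays 22.
top-tier: the prime location nets 28 − 4 = 24; the cheap location nets 22. top-tier stays.
average: the prime location nets 28 − 11 = 17; the cheap location nets 22. average would deviate.
A type deviates, so pooling fails.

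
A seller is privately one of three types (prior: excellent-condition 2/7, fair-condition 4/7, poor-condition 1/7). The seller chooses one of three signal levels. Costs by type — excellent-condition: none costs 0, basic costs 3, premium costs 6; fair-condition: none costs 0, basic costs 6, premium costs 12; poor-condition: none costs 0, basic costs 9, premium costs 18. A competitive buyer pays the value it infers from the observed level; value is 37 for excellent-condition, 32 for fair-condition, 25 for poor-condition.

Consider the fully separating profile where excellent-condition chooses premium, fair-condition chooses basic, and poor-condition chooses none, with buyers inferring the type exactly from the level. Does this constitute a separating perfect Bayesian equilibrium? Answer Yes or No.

Yes

Separating prices: premium → 37, basic → 32, none → 25.
excellent-condition (assigned premium): none: 25 − 0 = 25; basic: 32 − 3 = 29; premium: 37 − 6 = 31. excellent-condition stays.
fair-condition (assigned basic): none: 25 − 0 = 25; basic: 32 − 6 = 26; premium: 37 − 12 = 25. fair-condition stays.
poor-condition (assigned none): none: 25 − 0 = 25; basic: 32 − 9 = 23; premium: 37 − 18 = 19. poor-condition stays.
Every type prefers its assigned level; separation holds.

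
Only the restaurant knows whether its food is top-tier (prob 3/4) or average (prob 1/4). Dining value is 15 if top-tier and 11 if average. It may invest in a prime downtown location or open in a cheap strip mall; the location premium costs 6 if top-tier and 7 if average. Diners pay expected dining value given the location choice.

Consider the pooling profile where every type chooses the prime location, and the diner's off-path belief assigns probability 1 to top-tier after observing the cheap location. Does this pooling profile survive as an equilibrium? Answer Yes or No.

No

On path, the diner holds the prior and pays 3/4·15 + 1/4·11 = 14. Off path (the cheap location), believing top-tier, it pays 15.
top-tier: the prime location nets 14 − 6 = 8; the cheap location nets 15. top-tier would deviate.
average: the prime location nets 14 − 7 = 7; the cheap location nets 15. average would deviate.
A type deviates, so pooling fails.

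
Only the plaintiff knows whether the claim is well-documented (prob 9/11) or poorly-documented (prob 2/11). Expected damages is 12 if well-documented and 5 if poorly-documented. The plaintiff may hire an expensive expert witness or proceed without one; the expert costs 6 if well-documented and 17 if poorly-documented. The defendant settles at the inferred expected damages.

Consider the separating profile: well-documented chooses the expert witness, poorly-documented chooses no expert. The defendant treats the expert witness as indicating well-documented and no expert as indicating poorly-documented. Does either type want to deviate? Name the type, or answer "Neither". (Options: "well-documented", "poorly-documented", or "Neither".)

Neither

The expert witness pays 12; no expert pays 5.
well-documented: assigned the expert witness, nets 12 − 6 = 6; deviating to no expert nets 5.
poorly-documented: assigned no expert, nets 5; deviating to the expert witness nets 12 − 17 = -5.
Both types strictly prefer their assigned action; no profitable deviation.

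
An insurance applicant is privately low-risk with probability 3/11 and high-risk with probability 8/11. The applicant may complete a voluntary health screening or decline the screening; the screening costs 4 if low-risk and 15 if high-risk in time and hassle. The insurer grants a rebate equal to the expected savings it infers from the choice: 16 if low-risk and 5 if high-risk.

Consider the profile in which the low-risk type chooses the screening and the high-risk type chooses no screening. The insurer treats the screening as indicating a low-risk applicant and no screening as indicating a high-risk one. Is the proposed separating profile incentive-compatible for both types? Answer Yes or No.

Yes

Under these beliefs, the screening earns rebate 16 and no screening earns rebate 5.
low-risk: the screening nets 16 − 4 = 12; no screening nets 5. low-risk prefers the screening.
high-risk: the screening nets 16 − 15 = 1; no screening nets 5. high-risk prefers no screening.
Neither type deviates, so the separating profile is an equilibrium.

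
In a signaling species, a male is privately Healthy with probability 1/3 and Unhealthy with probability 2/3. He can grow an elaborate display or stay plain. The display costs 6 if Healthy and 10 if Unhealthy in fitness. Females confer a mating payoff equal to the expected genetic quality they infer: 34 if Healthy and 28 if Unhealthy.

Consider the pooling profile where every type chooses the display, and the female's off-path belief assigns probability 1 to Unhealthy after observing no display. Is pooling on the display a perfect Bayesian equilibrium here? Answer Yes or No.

No

On path, the female holds the prior and pays 1/3·34 + 2/3·28 = 30. Off path (no display), believing Unhealthy, it pays 28.
Healthy: the display nets 30 − 6 = 24; no display nets 28. Healthy would deviate.
Unhealthy: the display nets 30 − 10 = 20; no display nets 28. Unhealthy would deviate.
A type deviates, so pooling fails.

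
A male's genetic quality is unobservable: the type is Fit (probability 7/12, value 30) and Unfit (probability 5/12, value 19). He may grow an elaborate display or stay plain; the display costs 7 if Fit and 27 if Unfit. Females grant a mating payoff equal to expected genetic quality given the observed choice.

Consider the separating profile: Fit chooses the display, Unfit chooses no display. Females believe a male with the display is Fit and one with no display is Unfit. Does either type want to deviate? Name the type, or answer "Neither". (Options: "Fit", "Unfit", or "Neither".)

The display pays 30; no display pays 19.
Fit: assigned the display, nets 30 − 7 = 23; deviating to no display nets 19.
Unfit: assigned no display, nets 19; deviating to the display nets 30 − 27 = 3.
Both types strictly prefer their assigned action; no profitable deviation.

Neither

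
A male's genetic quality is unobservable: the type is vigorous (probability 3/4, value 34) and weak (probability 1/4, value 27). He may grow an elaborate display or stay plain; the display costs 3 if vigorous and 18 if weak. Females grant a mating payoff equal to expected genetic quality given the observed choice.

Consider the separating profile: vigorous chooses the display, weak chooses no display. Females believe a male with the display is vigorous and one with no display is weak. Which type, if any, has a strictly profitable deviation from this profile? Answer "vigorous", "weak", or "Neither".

The display pays 34; no display pays 27.
vigorous: assigned the display, nets 34 − 3 = 31; deviating to no display nets 27.
weak: assigned no display, nets 27; deviating to the display nets 34 − 18 = 16.
Both types strictly prefer their assigned action; no profitable deviation.

Neither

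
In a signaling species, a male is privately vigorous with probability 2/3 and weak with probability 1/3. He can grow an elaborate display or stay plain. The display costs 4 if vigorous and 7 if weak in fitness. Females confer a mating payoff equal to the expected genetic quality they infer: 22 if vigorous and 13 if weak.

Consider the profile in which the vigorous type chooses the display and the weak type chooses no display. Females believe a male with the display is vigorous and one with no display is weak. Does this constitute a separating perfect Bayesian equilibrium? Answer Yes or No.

No

Under these beliefs, the display earns mating payoff 22 and no display earns mating payoff 13.
vigorous: the display nets 22 − 4 = 18; no display nets 13. vigorous prefers the display.
weak: the display nets 22 − 7 = 15; no display nets 13. weak would deviate to the display.
weak has a profitable deviation, so the profile is not an equilibrium.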